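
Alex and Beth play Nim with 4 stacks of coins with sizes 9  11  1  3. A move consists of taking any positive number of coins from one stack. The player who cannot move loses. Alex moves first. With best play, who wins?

Bitwise XOR of the heap sizes:
  1001  (9)
  1011  (11)
  0001  (1)
  0011  (3)
  ----
  0000  (0)
The nim-sum is 0, so this is a P-position: the player to move is in a losing position under optimal play; Alex is about to move from it and so loses — Beth wins.

Beth wins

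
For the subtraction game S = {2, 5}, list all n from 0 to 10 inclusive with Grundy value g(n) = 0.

0, 1, 4, 7, 8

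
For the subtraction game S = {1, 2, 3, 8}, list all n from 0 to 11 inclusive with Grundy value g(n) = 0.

0, 4, 9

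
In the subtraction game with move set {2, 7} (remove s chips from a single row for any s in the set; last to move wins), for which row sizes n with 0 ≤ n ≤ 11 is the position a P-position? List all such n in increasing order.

0, 1, 4, 5, 9, 10

Build the Grundy sequence with g(k) = mex{g(k−s) : s ∈ {2, 7}, s ≤ k}:
k:     0  1  2  3  4  5  6  7  8  9 10 11
g(k):  0  0  1  1  0  0  1  1  2  0  0  1
The P-positions (g = 0) in 0..11 are 0, 1, 4, 5, 9, 10.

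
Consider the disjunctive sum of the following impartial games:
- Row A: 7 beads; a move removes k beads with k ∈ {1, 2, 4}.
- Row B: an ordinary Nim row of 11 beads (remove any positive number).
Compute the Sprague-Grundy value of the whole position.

Grundy values for row A (subtraction set {1, 2, 4}):
g(0) = mex{} = 0
g(1) = mex{0} = 1
g(2) = mex{0,1} = 2
g(3) = mex{1,2} = 0
g(4) = mex{0,2} = 1
g(5) = mex{0,1} = 2
g(6) = mex{1,2} = 0
g(7) = mex{0,2} = 1
So g(7) = 1.
Row B is a plain Nim row of size 11, so its Grundy value is 11.
By the Sprague-Grundy theorem, the Grundy value of a sum of independent games is the XOR of the component values.
Combined value = 1 XOR 11 = 10.

10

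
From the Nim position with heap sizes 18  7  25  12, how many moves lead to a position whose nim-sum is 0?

Write each in binary and XOR column by column:
  10010  (18)
  00111  (7)
  11001  (25)
  01100  (12)
  -----
  00000  (0)
The nim-sum is already 0, so every move leaves a nonzero nim-sum — there are no winning moves.

0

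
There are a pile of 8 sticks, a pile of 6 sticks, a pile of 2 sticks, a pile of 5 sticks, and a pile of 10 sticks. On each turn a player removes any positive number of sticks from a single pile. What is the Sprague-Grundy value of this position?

3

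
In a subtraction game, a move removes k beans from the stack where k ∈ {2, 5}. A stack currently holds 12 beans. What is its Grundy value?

Compute g(0), g(1), … for moves {2, 5}:
g(0) = mex{} = 0
g(1) = mex{} = 0
g(2) = mex{0} = 1
g(3) = mex{0} = 1
g(4) = mex{1} = 0
g(5) = mex{0,1} = 2
g(6) = mex{0} = 1
g(7) = mex{1,2} = 0
g(8) = mex{1} = 0
g(9) = mex{0} = 1
g(10) = mex{0,2} = 1
g(11) = mex{1} = 0
g(12) = mex{0,1} = 2
So g(12) = 2.

2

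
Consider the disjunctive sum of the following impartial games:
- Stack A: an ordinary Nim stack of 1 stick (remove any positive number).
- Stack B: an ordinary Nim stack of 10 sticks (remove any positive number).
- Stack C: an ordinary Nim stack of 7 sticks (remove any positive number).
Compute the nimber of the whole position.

12

Stack A is a plain Nim stack of size 1, so its Grundy value is 1.
Stack B is a plain Nim stack of size 10, so its Grundy value is 10.
Stack C is a plain Nim stack of size 7, so its Grundy value is 7.
The value of a disjunctive sum is the nim-sum of the parts.
Combined value = 1 XOR 10 XOR 7 = 12.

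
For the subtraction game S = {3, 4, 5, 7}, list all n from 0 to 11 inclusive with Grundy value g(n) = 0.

Compute g(0), g(1), … for moves {3, 4, 5, 7}:
k:     0  1  2  3  4  5  6  7  8  9 10 11
g(k):  0  0  0  1  1  1  2  2  2  3  0  0
The P-positions (g = 0) in 0..11 are 0, 1, 2, 10, 11.

0, 1, 2, 10, 11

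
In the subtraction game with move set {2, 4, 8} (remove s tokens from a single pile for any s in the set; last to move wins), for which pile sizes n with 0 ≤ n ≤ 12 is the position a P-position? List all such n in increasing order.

0, 1, 6, 7, 12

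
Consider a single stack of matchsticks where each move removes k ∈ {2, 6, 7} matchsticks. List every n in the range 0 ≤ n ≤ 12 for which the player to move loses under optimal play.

Build the Grundy sequence with g(k) = mex{g(k−s) : s ∈ {2, 6, 7}, s ≤ k}:
g(0) = mex{} = 0
g(1) = mex{} = 0
g(2) = mex{0} = 1
g(3) = mex{0} = 1
g(4) = mex{1} = 0
g(5) = mex{1} = 0
g(6) = mex{0} = 1
g(7) = mex{0} = 1
g(8) = mex{0,1} = 2
g(9) = mex{1} = 0
g(10) = mex{0,1,2} = 3
g(11) = mex{0} = 1
g(12) = mex{0,1,3} = 2
The P-positions (g = 0) in 0..12 are 0, 1, 4, 5, 9.

0, 1, 4, 5, 9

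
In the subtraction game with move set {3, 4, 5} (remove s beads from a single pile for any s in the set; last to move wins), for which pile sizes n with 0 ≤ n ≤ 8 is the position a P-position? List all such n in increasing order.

0, 1, 2, 8

Compute g(0), g(1), … for moves {3, 4, 5}:
g(0) = mex{} = 0
g(1) = mex{} = 0
g(2) = mex{} = 0
g(3) = mex{0} = 1
g(4) = mex{0} = 1
g(5) = mex{0} = 1
g(6) = mex{0,1} = 2
g(7) = mex{0,1} = 2
g(8) = mex{1} = 0
The P-positions (g = 0) in 0..8 are 0, 1, 2, 8.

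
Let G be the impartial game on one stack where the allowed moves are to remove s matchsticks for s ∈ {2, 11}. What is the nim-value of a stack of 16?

1

Build the Grundy sequence with g(k) = mex{g(k−s) : s ∈ {2, 11}, s ≤ k}:
k:     0  1  2  3  4  5  6  7  8  9 10 11 12 13 14 15 16
g(k):  0  0  1  1  0  0  1  1  0  0  1  1  2  0  0  1  1
So g(16) = 1.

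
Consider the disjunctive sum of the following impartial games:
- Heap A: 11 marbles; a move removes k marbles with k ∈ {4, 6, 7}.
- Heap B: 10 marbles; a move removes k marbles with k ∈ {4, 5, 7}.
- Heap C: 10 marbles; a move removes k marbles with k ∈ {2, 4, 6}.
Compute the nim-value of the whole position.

3

Grundy values for heap A (subtraction set {4, 6, 7}):
g(0) = mex{} = 0
g(1) = mex{} = 0
g(2) = mex{} = 0
g(3) = mex{} = 0
g(4) = mex{0} = 1
g(5) = mex{0} = 1
g(6) = mex{0} = 1
g(7) = mex{0} = 1
g(8) = mex{0,1} = 2
g(9) = mex{0,1} = 2
g(10) = mex{0,1} = 2
g(11) = mex{1} = 0
So g(11) = 0.
Build the Grundy sequence for heap B with g(k) = mex{g(k−s) : s ∈ {4, 5, 7}, s ≤ k}:
k:     0  1  2  3  4  5  6  7  8  9 10
g(k):  0  0  0  0  1  1  1  1  2  2  2
So g(10) = 2.
For heap C, compute g(0), g(1), … with moves {2, 4, 6}:
g(0) = mex{} = 0
g(1) = mex{} = 0
g(2) = mex{0} = 1
g(3) = mex{0} = 1
g(4) = mex{0,1} = 2
g(5) = mex{0,1} = 2
g(6) = mex{0,1,2} = 3
g(7) = mex{0,1,2} = 3
g(8) = mex{1,2,3} = 0
g(9) = mex{1,2,3} = 0
g(10) = mex{0,2,3} = 1
So g(10) = 1.
The value of a disjunctive sum is the nim-sum of the parts.
Combined value = 0 ⊕ 2 ⊕ 1 = 3.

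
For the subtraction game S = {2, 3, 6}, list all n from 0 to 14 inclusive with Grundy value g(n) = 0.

0, 1, 5, 9, 10, 14

Grundy values for subtraction set {2, 3, 6}:
k:     0  1  2  3  4  5  6  7  8  9 10 11 12 13 14
g(k):  0  0  1  1  2  0  3  1  2  0  0  1  1  2  0
The P-positions (g = 0) in 0..14 are 0, 1, 5, 9, 10, 14.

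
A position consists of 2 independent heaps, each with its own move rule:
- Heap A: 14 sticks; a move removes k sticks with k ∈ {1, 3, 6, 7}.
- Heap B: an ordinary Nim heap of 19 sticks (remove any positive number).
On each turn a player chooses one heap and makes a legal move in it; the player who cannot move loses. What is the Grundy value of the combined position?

Build the Grundy sequence for heap A with g(k) = mex{g(k−s) : s ∈ {1, 3, 6, 7}, s ≤ k}:
g(0) = mex{} = 0
g(1) = mex{0} = 1
g(2) = mex{1} = 0
g(3) = mex{0} = 1
g(4) = mex{1} = 0
g(5) = mex{0} = 1
g(6) = mex{0,1} = 2
g(7) = mex{0,1,2} = 3
g(8) = mex{0,1,3} = 2
g(9) = mex{0,1,2} = 3
g(10) = mex{0,1,3} = 2
g(11) = mex{0,1,2} = 3
g(12) = mex{1,2,3} = 0
g(13) = mex{0,2,3} = 1
g(14) = mex{1,2,3} = 0
So g(14) = 0.
Heap B is a plain Nim heap of size 19, so its Grundy value is 19.
The value of a disjunctive sum is the nim-sum of the parts.
Combined value = 0 ⊕ 19 = 19.

19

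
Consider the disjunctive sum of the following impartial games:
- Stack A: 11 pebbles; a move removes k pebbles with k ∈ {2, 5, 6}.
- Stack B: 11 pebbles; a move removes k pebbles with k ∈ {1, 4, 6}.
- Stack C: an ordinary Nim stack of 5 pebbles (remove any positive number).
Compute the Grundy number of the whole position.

For stack A, compute g(0), g(1), … with moves {2, 5, 6}:
k:     0  1  2  3  4  5  6  7  8  9 10 11
g(k):  0  0  1  1  0  2  1  3  0  2  1  0
So g(11) = 0.
Grundy values for stack B (subtraction set {1, 4, 6}):
g(0) = mex{} = 0
g(1) = mex{0} = 1
g(2) = mex{1} = 0
g(3) = mex{0} = 1
g(4) = mex{0,1} = 2
g(5) = mex{1,2} = 0
g(6) = mex{0} = 1
g(7) = mex{1} = 0
g(8) = mex{0,2} = 1
g(9) = mex{0,1} = 2
g(10) = mex{1,2} = 0
g(11) = mex{0} = 1
So g(11) = 1.
Stack C is a plain Nim stack of size 5, so its Grundy value is 5.
By the Sprague-Grundy theorem, the Grundy value of a sum of independent games is the XOR of the component values.
Combined value = 0 XOR 1 XOR 5 = 4.

4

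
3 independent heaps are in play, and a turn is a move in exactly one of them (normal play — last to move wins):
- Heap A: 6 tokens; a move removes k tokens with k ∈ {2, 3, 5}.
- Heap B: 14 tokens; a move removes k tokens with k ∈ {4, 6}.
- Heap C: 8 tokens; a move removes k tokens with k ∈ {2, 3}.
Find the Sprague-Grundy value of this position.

Build the Grundy sequence for heap A with g(k) = mex{g(k−s) : s ∈ {2, 3, 5}, s ≤ k}:
k:     0  1  2  3  4  5  6
g(k):  0  0  1  1  2  2  3
So g(6) = 3.
Grundy values for heap B (subtraction set {4, 6}):
g(0) = mex{} = 0
g(1) = mex{} = 0
g(2) = mex{} = 0
g(3) = mex{} = 0
g(4) = mex{0} = 1
g(5) = mex{0} = 1
g(6) = mex{0} = 1
g(7) = mex{0} = 1
g(8) = mex{0,1} = 2
g(9) = mex{0,1} = 2
g(10) = mex{1} = 0
g(11) = mex{1} = 0
g(12) = mex{1,2} = 0
g(13) = mex{1,2} = 0
g(14) = mex{0,2} = 1
So g(14) = 1.
Grundy values for heap C (subtraction set {2, 3}):
g(0) = mex{} = 0
g(1) = mex{} = 0
g(2) = mex{0} = 1
g(3) = mex{0} = 1
g(4) = mex{0,1} = 2
g(5) = mex{1} = 0
g(6) = mex{1,2} = 0
g(7) = mex{0,2} = 1
g(8) = mex{0} = 1
So g(8) = 1.
The value of a disjunctive sum is the nim-sum of the parts.
Combined value = 3 ⊕ 1 ⊕ 1 = 3.

3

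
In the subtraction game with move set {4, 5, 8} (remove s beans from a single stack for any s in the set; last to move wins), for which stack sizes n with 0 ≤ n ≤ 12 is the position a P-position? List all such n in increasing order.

0, 1, 2, 3, 12

Build the Grundy sequence with g(k) = mex{g(k−s) : s ∈ {4, 5, 8}, s ≤ k}:
k:     0  1  2  3  4  5  6  7  8  9 10 11 12
g(k):  0  0  0  0  1  1  1  1  2  2  2  2  0
The P-positions (g = 0) in 0..12 are 0, 1, 2, 3, 12.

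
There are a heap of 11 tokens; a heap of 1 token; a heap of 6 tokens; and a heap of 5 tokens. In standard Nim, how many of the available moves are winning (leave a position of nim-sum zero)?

1

Write each in binary and XOR column by column:
  1011  (11)
  0001  (1)
  0110  (6)
  0101  (5)
  ----
  1001  (9)
The overall nim-sum is X = 9. A heap of size p has a winning move iff p XOR X < p (reduce it to p XOR X).
  11: 11 XOR 9 = 2 < 11 — winning move (to 2).
  1: 1 XOR 9 = 8 ≥ 1 — no move.
  6: 6 XOR 9 = 15 ≥ 6 — no move.
  5: 5 XOR 9 = 12 ≥ 5 — no move.
That gives 1 winning move.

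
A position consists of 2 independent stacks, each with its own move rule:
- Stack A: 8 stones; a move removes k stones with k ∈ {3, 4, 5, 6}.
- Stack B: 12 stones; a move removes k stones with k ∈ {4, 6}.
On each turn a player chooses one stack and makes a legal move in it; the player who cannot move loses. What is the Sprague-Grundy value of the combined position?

2

Grundy values for stack A (subtraction set {3, 4, 5, 6}):
k:     0  1  2  3  4  5  6  7  8
g(k):  0  0  0  1  1  1  2  2  2
So g(8) = 2.
For stack B, compute g(0), g(1), … with moves {4, 6}:
k:     0  1  2  3  4  5  6  7  8  9 10 11 12
g(k):  0  0  0  0  1  1  1  1  2  2  0  0  0
So g(12) = 0.
By the Sprague-Grundy theorem, the Grundy value of a sum of independent games is the XOR of the component values.
Combined value = 2 XOR 0 = 2.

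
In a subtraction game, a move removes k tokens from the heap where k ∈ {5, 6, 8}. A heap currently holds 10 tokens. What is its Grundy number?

2

Grundy values for subtraction set {5, 6, 8}:
g(0) = mex{} = 0
g(1) = mex{} = 0
g(2) = mex{} = 0
g(3) = mex{} = 0
g(4) = mex{} = 0
g(5) = mex{0} = 1
g(6) = mex{0} = 1
g(7) = mex{0} = 1
g(8) = mex{0} = 1
g(9) = mex{0} = 1
g(10) = mex{0,1} = 2
So g(10) = 2.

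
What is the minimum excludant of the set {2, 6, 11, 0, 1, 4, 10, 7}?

3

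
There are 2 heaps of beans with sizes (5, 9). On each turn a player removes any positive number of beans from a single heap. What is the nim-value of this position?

12

Nim-sum: 5 ⊕ 9 = 12.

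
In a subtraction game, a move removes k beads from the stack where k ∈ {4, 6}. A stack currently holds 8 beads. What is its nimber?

Build the Grundy sequence with g(k) = mex{g(k−s) : s ∈ {4, 6}, s ≤ k}:
k:     0  1  2  3  4  5  6  7  8
g(k):  0  0  0  0  1  1  1  1  2
So g(8) = 2.

2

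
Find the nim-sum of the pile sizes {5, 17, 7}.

19

In binary:
  00101  (5)
  10001  (17)
  00111  (7)
  -----
  10011  (19)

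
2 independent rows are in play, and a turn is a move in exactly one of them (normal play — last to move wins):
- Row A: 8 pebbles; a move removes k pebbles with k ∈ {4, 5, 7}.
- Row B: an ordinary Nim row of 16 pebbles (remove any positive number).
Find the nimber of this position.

18

Grundy values for row A (subtraction set {4, 5, 7}):
g(0) = mex{} = 0
g(1) = mex{} = 0
g(2) = mex{} = 0
g(3) = mex{} = 0
g(4) = mex{0} = 1
g(5) = mex{0} = 1
g(6) = mex{0} = 1
g(7) = mex{0} = 1
g(8) = mex{0,1} = 2
So g(8) = 2.
Row B is a plain Nim row of size 16, so its Grundy value is 16.
The value of a disjunctive sum is the nim-sum of the parts.
Combined value = 2 ⊕ 16 = 18.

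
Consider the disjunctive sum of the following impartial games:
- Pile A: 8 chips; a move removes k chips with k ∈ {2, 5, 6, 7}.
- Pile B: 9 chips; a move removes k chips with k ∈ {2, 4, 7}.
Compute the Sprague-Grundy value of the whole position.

Build the Grundy sequence for pile A with g(k) = mex{g(k−s) : s ∈ {2, 5, 6, 7}, s ≤ k}:
k:     0  1  2  3  4  5  6  7  8
g(k):  0  0  1  1  0  2  1  3  2
So g(8) = 2.
For pile B, compute g(0), g(1), … with moves {2, 4, 7}:
k:     0  1  2  3  4  5  6  7  8  9
g(k):  0  0  1  1  2  2  0  3  1  0
So g(9) = 0.
By the Sprague-Grundy theorem, the Grundy value of a sum of independent games is the XOR of the component values.
Combined value = 2 ⊕ 0 = 2.

2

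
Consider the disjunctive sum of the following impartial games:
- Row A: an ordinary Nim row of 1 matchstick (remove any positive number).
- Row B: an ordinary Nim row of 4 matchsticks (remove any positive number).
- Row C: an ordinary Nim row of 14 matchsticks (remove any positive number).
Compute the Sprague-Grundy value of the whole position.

Row A is a plain Nim row of size 1, so its Grundy value is 1.
Row B is a plain Nim row of size 4, so its Grundy value is 4.
Row C is a plain Nim row of size 14, so its Grundy value is 14.
By the Sprague-Grundy theorem, the Grundy value of a sum of independent games is the XOR of the component values.
Combined value = 1 XOR 4 XOR 14 = 11.

11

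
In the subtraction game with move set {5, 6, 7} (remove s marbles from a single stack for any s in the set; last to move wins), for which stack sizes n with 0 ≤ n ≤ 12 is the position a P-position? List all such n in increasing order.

0, 1, 2, 3, 4, 12

Compute g(0), g(1), … for moves {5, 6, 7}:
g(0) = mex{} = 0
g(1) = mex{} = 0
g(2) = mex{} = 0
g(3) = mex{} = 0
g(4) = mex{} = 0
g(5) = mex{0} = 1
g(6) = mex{0} = 1
g(7) = mex{0} = 1
g(8) = mex{0} = 1
g(9) = mex{0} = 1
g(10) = mex{0,1} = 2
g(11) = mex{0,1} = 2
g(12) = mex{1} = 0
The P-positions (g = 0) in 0..12 are 0, 1, 2, 3, 4, 12.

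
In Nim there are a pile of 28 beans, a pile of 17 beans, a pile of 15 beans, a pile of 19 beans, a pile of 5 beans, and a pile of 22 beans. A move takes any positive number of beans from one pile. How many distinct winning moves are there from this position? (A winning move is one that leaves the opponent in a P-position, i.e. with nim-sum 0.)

3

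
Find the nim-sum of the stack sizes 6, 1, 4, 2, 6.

Nim-sum: 6 ⊕ 1 ⊕ 4 ⊕ 2 ⊕ 6 = 7.

7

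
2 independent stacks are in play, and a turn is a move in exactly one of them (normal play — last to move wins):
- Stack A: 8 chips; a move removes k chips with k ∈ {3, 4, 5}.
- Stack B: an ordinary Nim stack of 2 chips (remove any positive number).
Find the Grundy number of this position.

Build the Grundy sequence for stack A with g(k) = mex{g(k−s) : s ∈ {3, 4, 5}, s ≤ k}:
g(0) = mex{} = 0
g(1) = mex{} = 0
g(2) = mex{} = 0
g(3) = mex{0} = 1
g(4) = mex{0} = 1
g(5) = mex{0} = 1
g(6) = mex{0,1} = 2
g(7) = mex{0,1} = 2
g(8) = mex{1} = 0
So g(8) = 0.
Stack B is a plain Nim stack of size 2, so its Grundy value is 2.
By the Sprague-Grundy theorem, the Grundy value of a sum of independent games is the XOR of the component values.
Combined value = 0 ⊕ 2 = 2.

2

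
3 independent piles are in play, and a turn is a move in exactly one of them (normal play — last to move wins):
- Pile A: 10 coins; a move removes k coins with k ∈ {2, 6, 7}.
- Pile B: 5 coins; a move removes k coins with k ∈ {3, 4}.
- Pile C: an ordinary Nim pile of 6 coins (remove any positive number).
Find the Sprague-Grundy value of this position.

Grundy values for pile A (subtraction set {2, 6, 7}):
k:     0  1  2  3  4  5  6  7  8  9 10
g(k):  0  0  1  1  0  0  1  1  2  0  3
So g(10) = 3.
Grundy values for pile B (subtraction set {3, 4}):
k:     0  1  2  3  4  5
g(k):  0  0  0  1  1  1
So g(5) = 1.
Pile C is a plain Nim pile of size 6, so its Grundy value is 6.
The value of a disjunctive sum is the nim-sum of the parts.
Combined value = 3 ⊕ 1 ⊕ 6 = 4.

4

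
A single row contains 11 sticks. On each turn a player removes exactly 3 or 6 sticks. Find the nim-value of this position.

Compute g(0), g(1), … for moves {3, 6}:
g(0) = mex{} = 0
g(1) = mex{} = 0
g(2) = mex{} = 0
g(3) = mex{0} = 1
g(4) = mex{0} = 1
g(5) = mex{0} = 1
g(6) = mex{0,1} = 2
g(7) = mex{0,1} = 2
g(8) = mex{0,1} = 2
g(9) = mex{1,2} = 0
g(10) = mex{1,2} = 0
g(11) = mex{1,2} = 0
So g(11) = 0.

0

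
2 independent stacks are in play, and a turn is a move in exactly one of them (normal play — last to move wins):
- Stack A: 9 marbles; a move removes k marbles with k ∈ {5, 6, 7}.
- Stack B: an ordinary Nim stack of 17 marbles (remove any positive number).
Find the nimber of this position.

16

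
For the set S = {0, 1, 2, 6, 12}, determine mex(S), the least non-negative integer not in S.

The values 0, 1, 2 are all present; 3 is the first non-negative integer missing from the set.

3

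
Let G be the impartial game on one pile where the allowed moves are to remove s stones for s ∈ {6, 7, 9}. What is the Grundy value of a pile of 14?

Compute g(0), g(1), … for moves {6, 7, 9}:
k:     0  1  2  3  4  5  6  7  8  9 10 11 12 13 14
g(k):  0  0  0  0  0  0  1  1  1  1  1  1  2  2  2
So g(14) = 2.

2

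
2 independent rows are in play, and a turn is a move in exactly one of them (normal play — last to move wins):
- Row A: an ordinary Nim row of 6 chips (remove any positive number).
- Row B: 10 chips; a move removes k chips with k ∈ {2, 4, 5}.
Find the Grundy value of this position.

7

Row A is a plain Nim row of size 6, so its Grundy value is 6.
Grundy values for row B (subtraction set {2, 4, 5}):
g(0) = mex{} = 0
g(1) = mex{} = 0
g(2) = mex{0} = 1
g(3) = mex{0} = 1
g(4) = mex{0,1} = 2
g(5) = mex{0,1} = 2
g(6) = mex{0,1,2} = 3
g(7) = mex{1,2} = 0
g(8) = mex{1,2,3} = 0
g(9) = mex{0,2} = 1
g(10) = mex{0,2,3} = 1
So g(10) = 1.
The value of a disjunctive sum is the nim-sum of the parts.
Combined value = 6 ⊕ 1 = 7.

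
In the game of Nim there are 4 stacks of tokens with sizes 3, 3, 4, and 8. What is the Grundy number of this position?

12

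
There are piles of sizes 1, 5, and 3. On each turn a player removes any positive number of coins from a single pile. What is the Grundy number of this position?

7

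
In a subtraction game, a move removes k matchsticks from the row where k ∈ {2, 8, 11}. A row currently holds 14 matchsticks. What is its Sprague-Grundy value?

Build the Grundy sequence with g(k) = mex{g(k−s) : s ∈ {2, 8, 11}, s ≤ k}:
k:     0  1  2  3  4  5  6  7  8  9 10 11 12 13 14
g(k):  0  0  1  1  0  0  1  1  2  2  0  3  1  2  0
So g(14) = 0.

0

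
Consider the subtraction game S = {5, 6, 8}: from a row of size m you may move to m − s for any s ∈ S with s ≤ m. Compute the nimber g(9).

Build the Grundy sequence with g(k) = mex{g(k−s) : s ∈ {5, 6, 8}, s ≤ k}:
k:     0  1  2  3  4  5  6  7  8  9
g(k):  0  0  0  0  0  1  1  1  1  1
So g(9) = 1.

1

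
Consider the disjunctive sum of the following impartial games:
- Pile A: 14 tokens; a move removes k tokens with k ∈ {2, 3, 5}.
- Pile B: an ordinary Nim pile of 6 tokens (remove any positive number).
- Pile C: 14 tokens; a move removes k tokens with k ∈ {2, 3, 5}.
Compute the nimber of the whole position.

Build the Grundy sequence for pile A with g(k) = mex{g(k−s) : s ∈ {2, 3, 5}, s ≤ k}:
g(0) = mex{} = 0
g(1) = mex{} = 0
g(2) = mex{0} = 1
g(3) = mex{0} = 1
g(4) = mex{0,1} = 2
g(5) = mex{0,1} = 2
g(6) = mex{0,1,2} = 3
g(7) = mex{1,2} = 0
g(8) = mex{1,2,3} = 0
g(9) = mex{0,2,3} = 1
g(10) = mex{0,2} = 1
g(11) = mex{0,1,3} = 2
g(12) = mex{0,1} = 2
g(13) = mex{0,1,2} = 3
g(14) = mex{1,2} = 0
So g(14) = 0.
Pile B is a plain Nim pile of size 6, so its Grundy value is 6.
Build the Grundy sequence for pile C with g(k) = mex{g(k−s) : s ∈ {2, 3, 5}, s ≤ k}:
k:     0  1  2  3  4  5  6  7  8  9 10 11 12 13 14
g(k):  0  0  1  1  2  2  3  0  0  1  1  2  2  3  0
So g(14) = 0.
By the Sprague-Grundy theorem, the Grundy value of a sum of independent games is the XOR of the component values.
Combined value = 0 ⊕ 6 ⊕ 0 = 6.

6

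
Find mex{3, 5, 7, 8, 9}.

0 is not in the set, so the mex is 0.

0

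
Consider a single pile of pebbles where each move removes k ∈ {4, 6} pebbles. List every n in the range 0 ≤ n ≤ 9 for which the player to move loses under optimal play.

Grundy values for subtraction set {4, 6}:
g(0) = mex{} = 0
g(1) = mex{} = 0
g(2) = mex{} = 0
g(3) = mex{} = 0
g(4) = mex{0} = 1
g(5) = mex{0} = 1
g(6) = mex{0} = 1
g(7) = mex{0} = 1
g(8) = mex{0,1} = 2
g(9) = mex{0,1} = 2
The P-positions (g = 0) in 0..9 are 0, 1, 2, 3.

0, 1, 2, 3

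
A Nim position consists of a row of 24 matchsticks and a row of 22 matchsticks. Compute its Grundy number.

Nim-sum: 24 ^ 22 = 14.

14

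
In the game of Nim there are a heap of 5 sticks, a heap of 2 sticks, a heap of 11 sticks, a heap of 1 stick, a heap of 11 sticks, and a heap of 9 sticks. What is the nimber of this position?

15

Nim-sum: 5 ^ 2 ^ 11 ^ 1 ^ 11 ^ 9 = 15.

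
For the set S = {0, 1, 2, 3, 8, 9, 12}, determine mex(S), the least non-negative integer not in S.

4

The values 0, 1, 2, 3 are all present; 4 is the first non-negative integer missing from the set.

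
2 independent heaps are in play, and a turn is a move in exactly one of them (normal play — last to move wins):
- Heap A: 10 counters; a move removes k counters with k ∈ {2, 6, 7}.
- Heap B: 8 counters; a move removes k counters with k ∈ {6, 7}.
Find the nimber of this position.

Grundy values for heap A (subtraction set {2, 6, 7}):
g(0) = mex{} = 0
g(1) = mex{} = 0
g(2) = mex{0} = 1
g(3) = mex{0} = 1
g(4) = mex{1} = 0
g(5) = mex{1} = 0
g(6) = mex{0} = 1
g(7) = mex{0} = 1
g(8) = mex{0,1} = 2
g(9) = mex{1} = 0
g(10) = mex{0,1,2} = 3
So g(10) = 3.
Build the Grundy sequence for heap B with g(k) = mex{g(k−s) : s ∈ {6, 7}, s ≤ k}:
k:     0  1  2  3  4  5  6  7  8
g(k):  0  0  0  0  0  0  1  1  1
So g(8) = 1.
The value of a disjunctive sum is the nim-sum of the parts.
Combined value = 3 ⊕ 1 = 2.

2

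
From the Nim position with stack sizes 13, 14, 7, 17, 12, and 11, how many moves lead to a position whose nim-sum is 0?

1

Nim-sum: 13 ^ 14 ^ 7 ^ 17 ^ 12 ^ 11 = 18.
The overall nim-sum is X = 18. A stack of size p has a winning move iff p XOR X < p (reduce it to p XOR X).
  13: 13 XOR 18 = 31 ≥ 13 — no move.
  14: 14 XOR 18 = 28 ≥ 14 — no move.
  7: 7 XOR 18 = 21 ≥ 7 — no move.
  17: 17 XOR 18 = 3 < 17 — winning move (to 3).
  12: 12 XOR 18 = 30 ≥ 12 — no move.
  11: 11 XOR 18 = 25 ≥ 11 — no move.
That gives 1 winning move.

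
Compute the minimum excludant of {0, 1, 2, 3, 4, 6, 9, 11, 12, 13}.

The values 0, 1, 2, 3, 4 are all present; 5 is the first non-negative integer missing from the set.

5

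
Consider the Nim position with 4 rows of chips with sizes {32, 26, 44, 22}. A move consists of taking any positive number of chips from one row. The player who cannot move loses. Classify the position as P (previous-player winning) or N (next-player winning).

P-position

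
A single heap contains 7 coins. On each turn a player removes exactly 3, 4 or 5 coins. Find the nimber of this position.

Compute g(0), g(1), … for moves {3, 4, 5}:
g(0) = mex{} = 0
g(1) = mex{} = 0
g(2) = mex{} = 0
g(3) = mex{0} = 1
g(4) = mex{0} = 1
g(5) = mex{0} = 1
g(6) = mex{0,1} = 2
g(7) = mex{0,1} = 2
So g(7) = 2.

2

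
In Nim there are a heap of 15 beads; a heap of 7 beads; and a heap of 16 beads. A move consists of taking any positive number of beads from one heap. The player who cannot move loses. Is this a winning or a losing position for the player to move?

Compute the nim-sum pairwise:
15 ^ 7 = 8
8 ^ 16 = 24
The nim-sum is 24 ≠ 0, so this is an N-position: the player to move can win.

Winning position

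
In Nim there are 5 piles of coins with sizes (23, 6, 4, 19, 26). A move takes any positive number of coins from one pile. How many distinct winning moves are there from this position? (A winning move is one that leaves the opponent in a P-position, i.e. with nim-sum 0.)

Compute the nim-sum pairwise:
23 ^ 6 = 17
17 ^ 4 = 21
21 ^ 19 = 6
6 ^ 26 = 28
The overall nim-sum is X = 28. A pile of size p has a winning move iff p XOR X < p (reduce it to p XOR X).
  23: 23 XOR 28 = 11 < 23 — winning move (to 11).
  6: 6 XOR 28 = 26 ≥ 6 — no move.
  4: 4 XOR 28 = 24 ≥ 4 — no move.
  19: 19 XOR 28 = 15 < 19 — winning move (to 15).
  26: 26 XOR 28 = 6 < 26 — winning move (to 6).
That gives 3 winning moves.

3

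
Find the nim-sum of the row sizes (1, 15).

14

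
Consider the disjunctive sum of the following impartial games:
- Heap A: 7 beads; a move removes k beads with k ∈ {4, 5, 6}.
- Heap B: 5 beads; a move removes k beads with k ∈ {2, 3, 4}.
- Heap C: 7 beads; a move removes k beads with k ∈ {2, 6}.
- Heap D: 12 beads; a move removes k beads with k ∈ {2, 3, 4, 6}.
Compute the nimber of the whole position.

Grundy values for heap A (subtraction set {4, 5, 6}):
k:     0  1  2  3  4  5  6  7
g(k):  0  0  0  0  1  1  1  1
So g(7) = 1.
Build the Grundy sequence for heap B with g(k) = mex{g(k−s) : s ∈ {2, 3, 4}, s ≤ k}:
g(0) = mex{} = 0
g(1) = mex{} = 0
g(2) = mex{0} = 1
g(3) = mex{0} = 1
g(4) = mex{0,1} = 2
g(5) = mex{0,1} = 2
So g(5) = 2.
Grundy values for heap C (subtraction set {2, 6}):
k:     0  1  2  3  4  5  6  7
g(k):  0  0  1  1  0  0  1  1
So g(7) = 1.
For heap D, compute g(0), g(1), … with moves {2, 3, 4, 6}:
k:     0  1  2  3  4  5  6  7  8  9 10 11 12
g(k):  0  0  1  1  2  2  3  3  0  0  1  1  2
So g(12) = 2.
The value of a disjunctive sum is the nim-sum of the parts.
Combined value = 1 XOR 2 XOR 1 XOR 2 = 0.

0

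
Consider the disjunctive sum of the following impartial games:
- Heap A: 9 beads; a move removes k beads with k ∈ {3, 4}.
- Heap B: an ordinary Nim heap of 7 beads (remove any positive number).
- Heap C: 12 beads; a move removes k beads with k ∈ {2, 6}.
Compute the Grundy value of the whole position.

7

Build the Grundy sequence for heap A with g(k) = mex{g(k−s) : s ∈ {3, 4}, s ≤ k}:
k:     0  1  2  3  4  5  6  7  8  9
g(k):  0  0  0  1  1  1  2  0  0  0
So g(9) = 0.
Heap B is a plain Nim heap of size 7, so its Grundy value is 7.
Build the Grundy sequence for heap C with g(k) = mex{g(k−s) : s ∈ {2, 6}, s ≤ k}:
k:     0  1  2  3  4  5  6  7  8  9 10 11 12
g(k):  0  0  1  1  0  0  1  1  0  0  1  1  0
So g(12) = 0.
By the Sprague-Grundy theorem, the Grundy value of a sum of independent games is the XOR of the component values.
Combined value = 0 XOR 7 XOR 0 = 7.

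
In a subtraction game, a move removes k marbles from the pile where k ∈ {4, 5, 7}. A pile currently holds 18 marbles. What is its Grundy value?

1

Compute g(0), g(1), … for moves {4, 5, 7}:
k:     0  1  2  3  4  5  6  7  8  9 10 11 12 13 14 15 16 17 18
g(k):  0  0  0  0  1  1  1  1  2  2  2  0  0  0  0  1  1  1  1
So g(18) = 1.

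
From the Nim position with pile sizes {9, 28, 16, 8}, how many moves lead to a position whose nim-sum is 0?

3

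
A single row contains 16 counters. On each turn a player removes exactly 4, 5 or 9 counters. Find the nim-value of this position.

Grundy values for subtraction set {4, 5, 9}:
k:     0  1  2  3  4  5  6  7  8  9 10 11 12 13 14 15 16
g(k):  0  0  0  0  1  1  1  1  2  2  2  2  3  0  0  0  0
So g(16) = 0.

0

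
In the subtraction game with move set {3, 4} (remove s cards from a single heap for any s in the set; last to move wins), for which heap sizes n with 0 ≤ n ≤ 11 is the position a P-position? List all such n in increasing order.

Compute g(0), g(1), … for moves {3, 4}:
g(0) = mex{} = 0
g(1) = mex{} = 0
g(2) = mex{} = 0
g(3) = mex{0} = 1
g(4) = mex{0} = 1
g(5) = mex{0} = 1
g(6) = mex{0,1} = 2
g(7) = mex{1} = 0
g(8) = mex{1} = 0
g(9) = mex{1,2} = 0
g(10) = mex{0,2} = 1
g(11) = mex{0} = 1
The P-positions (g = 0) in 0..11 are 0, 1, 2, 7, 8, 9.

0, 1, 2, 7, 8, 9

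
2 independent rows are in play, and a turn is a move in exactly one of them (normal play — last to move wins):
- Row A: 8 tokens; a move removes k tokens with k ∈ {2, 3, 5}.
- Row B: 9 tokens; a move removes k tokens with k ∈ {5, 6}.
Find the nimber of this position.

For row A, compute g(0), g(1), … with moves {2, 3, 5}:
k:     0  1  2  3  4  5  6  7  8
g(k):  0  0  1  1  2  2  3  0  0
So g(8) = 0.
For row B, compute g(0), g(1), … with moves {5, 6}:
g(0) = mex{} = 0
g(1) = mex{} = 0
g(2) = mex{} = 0
g(3) = mex{} = 0
g(4) = mex{} = 0
g(5) = mex{0} = 1
g(6) = mex{0} = 1
g(7) = mex{0} = 1
g(8) = mex{0} = 1
g(9) = mex{0} = 1
So g(9) = 1.
By the Sprague-Grundy theorem, the Grundy value of a sum of independent games is the XOR of the component values.
Combined value = 0 ⊕ 1 = 1.

1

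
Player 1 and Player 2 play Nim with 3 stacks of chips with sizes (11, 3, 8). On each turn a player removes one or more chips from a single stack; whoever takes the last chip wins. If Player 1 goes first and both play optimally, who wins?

Nim-sum: 11 XOR 3 XOR 8 = 0.
The nim-sum is 0, so this is a P-position: the player to move is in a losing position under optimal play; Player 1 is about to move from it and so loses — Player 2 wins.

Player 2 wins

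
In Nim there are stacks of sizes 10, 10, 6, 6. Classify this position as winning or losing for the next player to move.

Compute the nim-sum pairwise:
10 ⊕ 10 = 0
0 ⊕ 6 = 6
6 ⊕ 6 = 0
The nim-sum is 0, so this is a P-position: the player to move is in a losing position under optimal play.

Losing position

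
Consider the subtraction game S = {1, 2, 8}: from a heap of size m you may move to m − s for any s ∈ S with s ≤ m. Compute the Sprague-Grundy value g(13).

1

Build the Grundy sequence with g(k) = mex{g(k−s) : s ∈ {1, 2, 8}, s ≤ k}:
k:     0  1  2  3  4  5  6  7  8  9 10 11 12 13
g(k):  0  1  2  0  1  2  0  1  2  0  1  2  0  1
So g(13) = 1.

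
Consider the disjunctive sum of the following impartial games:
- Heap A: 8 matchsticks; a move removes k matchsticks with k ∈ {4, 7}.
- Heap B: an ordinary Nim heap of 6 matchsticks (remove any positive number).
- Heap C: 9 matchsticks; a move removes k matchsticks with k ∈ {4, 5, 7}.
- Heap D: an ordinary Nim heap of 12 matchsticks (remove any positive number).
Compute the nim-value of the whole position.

Grundy values for heap A (subtraction set {4, 7}):
g(0) = mex{} = 0
g(1) = mex{} = 0
g(2) = mex{} = 0
g(3) = mex{} = 0
g(4) = mex{0} = 1
g(5) = mex{0} = 1
g(6) = mex{0} = 1
g(7) = mex{0} = 1
g(8) = mex{0,1} = 2
So g(8) = 2.
Heap B is a plain Nim heap of size 6, so its Grundy value is 6.
For heap C, compute g(0), g(1), … with moves {4, 5, 7}:
k:     0  1  2  3  4  5  6  7  8  9
g(k):  0  0  0  0  1  1  1  1  2  2
So g(9) = 2.
Heap D is a plain Nim heap of size 12, so its Grundy value is 12.
By the Sprague-Grundy theorem, the Grundy value of a sum of independent games is the XOR of the component values.
Combined value = 2 ⊕ 6 ⊕ 2 ⊕ 12 = 10.

10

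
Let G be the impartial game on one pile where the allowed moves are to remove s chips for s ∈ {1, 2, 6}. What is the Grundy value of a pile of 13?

3

Compute g(0), g(1), … for moves {1, 2, 6}:
k:     0  1  2  3  4  5  6  7  8  9 10 11 12 13
g(k):  0  1  2  0  1  2  3  0  1  2  0  1  2  3
So g(13) = 3.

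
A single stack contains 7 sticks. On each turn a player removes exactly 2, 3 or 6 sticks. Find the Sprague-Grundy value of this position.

Grundy values for subtraction set {2, 3, 6}:
k:     0  1  2  3  4  5  6  7
g(k):  0  0  1  1  2  0  3  1
So g(7) = 1.

1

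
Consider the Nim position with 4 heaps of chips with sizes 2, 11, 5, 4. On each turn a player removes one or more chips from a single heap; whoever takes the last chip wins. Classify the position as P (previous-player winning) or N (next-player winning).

N-position

Compute the nim-sum pairwise:
2 ⊕ 11 = 9
9 ⊕ 5 = 12
12 ⊕ 4 = 8
The nim-sum is 8 ≠ 0, so this is an N-position: the player to move can win.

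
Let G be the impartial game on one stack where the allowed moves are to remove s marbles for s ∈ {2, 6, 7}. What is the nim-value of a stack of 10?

3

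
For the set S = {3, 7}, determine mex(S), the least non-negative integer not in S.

0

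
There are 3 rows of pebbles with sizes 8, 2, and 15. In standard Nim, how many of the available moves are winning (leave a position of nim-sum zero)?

Nim-sum: 8 ⊕ 2 ⊕ 15 = 5.
The overall nim-sum is X = 5. A row of size p has a winning move iff p XOR X < p (reduce it to p XOR X).
  8: 8 XOR 5 = 13 ≥ 8 — no move.
  2: 2 XOR 5 = 7 ≥ 2 — no move.
  15: 15 XOR 5 = 10 < 15 — winning move (to 10).
That gives 1 winning move.

1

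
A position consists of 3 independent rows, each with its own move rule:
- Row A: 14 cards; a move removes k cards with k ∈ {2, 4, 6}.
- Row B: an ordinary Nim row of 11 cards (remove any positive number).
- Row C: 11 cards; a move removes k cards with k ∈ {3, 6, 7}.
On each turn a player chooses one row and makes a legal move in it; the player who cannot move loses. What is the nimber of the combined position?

8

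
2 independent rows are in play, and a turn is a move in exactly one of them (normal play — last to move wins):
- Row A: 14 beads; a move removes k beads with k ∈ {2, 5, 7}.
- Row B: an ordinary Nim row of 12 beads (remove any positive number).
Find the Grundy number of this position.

12

For row A, compute g(0), g(1), … with moves {2, 5, 7}:
k:     0  1  2  3  4  5  6  7  8  9 10 11 12 13 14
g(k):  0  0  1  1  0  2  1  3  2  2  0  3  1  0  0
So g(14) = 0.
Row B is a plain Nim row of size 12, so its Grundy value is 12.
The value of a disjunctive sum is the nim-sum of the parts.
Combined value = 0 XOR 12 = 12.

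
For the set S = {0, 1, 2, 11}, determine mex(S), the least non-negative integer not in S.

The values 0, 1, 2 are all present; 3 is the first non-negative integer missing from the set.

3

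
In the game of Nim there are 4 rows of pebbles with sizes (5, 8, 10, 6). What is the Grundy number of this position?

1

Nim-sum: 5 XOR 8 XOR 10 XOR 6 = 1.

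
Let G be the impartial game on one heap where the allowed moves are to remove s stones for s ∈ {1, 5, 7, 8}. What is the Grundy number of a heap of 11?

3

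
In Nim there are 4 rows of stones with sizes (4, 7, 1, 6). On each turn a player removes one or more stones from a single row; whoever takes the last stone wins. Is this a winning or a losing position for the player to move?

Winning position

Nim-sum: 4 ^ 7 ^ 1 ^ 6 = 4.
The nim-sum is 4 ≠ 0, so this is an N-position: the player to move can win.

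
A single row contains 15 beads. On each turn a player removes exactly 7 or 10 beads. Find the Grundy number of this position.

2

Grundy values for subtraction set {7, 10}:
k:     0  1  2  3  4  5  6  7  8  9 10 11 12 13 14 15
g(k):  0  0  0  0  0  0  0  1  1  1  1  1  1  1  2  2
So g(15) = 2.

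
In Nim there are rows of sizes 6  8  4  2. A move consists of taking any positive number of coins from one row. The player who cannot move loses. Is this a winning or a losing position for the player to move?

Winning position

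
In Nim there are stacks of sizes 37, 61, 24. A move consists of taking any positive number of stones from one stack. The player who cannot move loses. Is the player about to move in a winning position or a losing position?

Losing position

Nim-sum: 37 XOR 61 XOR 24 = 0.
The nim-sum is 0, so this is a P-position: the player to move is in a losing position under optimal play.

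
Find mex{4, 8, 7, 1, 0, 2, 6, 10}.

3

The values 0, 1, 2 are all present; 3 is the first non-negative integer missing from the set.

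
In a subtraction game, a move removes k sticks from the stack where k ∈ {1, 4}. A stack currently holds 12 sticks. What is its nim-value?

Compute g(0), g(1), … for moves {1, 4}:
g(0) = mex{} = 0
g(1) = mex{0} = 1
g(2) = mex{1} = 0
g(3) = mex{0} = 1
g(4) = mex{0,1} = 2
g(5) = mex{1,2} = 0
g(6) = mex{0} = 1
g(7) = mex{1} = 0
g(8) = mex{0,2} = 1
g(9) = mex{0,1} = 2
g(10) = mex{1,2} = 0
g(11) = mex{0} = 1
g(12) = mex{1} = 0
So g(12) = 0.

0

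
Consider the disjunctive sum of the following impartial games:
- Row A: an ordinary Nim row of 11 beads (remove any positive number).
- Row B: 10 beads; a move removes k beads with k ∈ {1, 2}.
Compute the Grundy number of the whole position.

10

Row A is a plain Nim row of size 11, so its Grundy value is 11.
Grundy values for row B (subtraction set {1, 2}):
k:     0  1  2  3  4  5  6  7  8  9 10
g(k):  0  1  2  0  1  2  0  1  2  0  1
So g(10) = 1.
The value of a disjunctive sum is the nim-sum of the parts.
Combined value = 11 XOR 1 = 10.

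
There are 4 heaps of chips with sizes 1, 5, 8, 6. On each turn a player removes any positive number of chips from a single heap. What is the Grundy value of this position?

Nim-sum: 1 ⊕ 5 ⊕ 8 ⊕ 6 = 10.

10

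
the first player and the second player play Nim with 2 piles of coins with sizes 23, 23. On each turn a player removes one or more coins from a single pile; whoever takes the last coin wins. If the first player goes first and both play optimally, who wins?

the second player wins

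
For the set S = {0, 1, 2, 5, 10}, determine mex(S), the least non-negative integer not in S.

The values 0, 1, 2 are all present; 3 is the first non-negative integer missing from the set.

3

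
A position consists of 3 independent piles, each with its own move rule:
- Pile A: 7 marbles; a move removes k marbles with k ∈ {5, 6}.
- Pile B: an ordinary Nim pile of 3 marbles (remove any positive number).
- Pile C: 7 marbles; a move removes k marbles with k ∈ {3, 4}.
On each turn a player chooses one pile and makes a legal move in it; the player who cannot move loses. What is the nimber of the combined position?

2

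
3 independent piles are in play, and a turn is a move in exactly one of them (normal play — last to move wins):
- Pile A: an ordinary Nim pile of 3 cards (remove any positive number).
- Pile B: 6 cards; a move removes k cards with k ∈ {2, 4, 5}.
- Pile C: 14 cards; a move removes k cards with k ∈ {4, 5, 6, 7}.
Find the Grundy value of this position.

0

Pile A is a plain Nim pile of size 3, so its Grundy value is 3.
For pile B, compute g(0), g(1), … with moves {2, 4, 5}:
g(0) = mex{} = 0
g(1) = mex{} = 0
g(2) = mex{0} = 1
g(3) = mex{0} = 1
g(4) = mex{0,1} = 2
g(5) = mex{0,1} = 2
g(6) = mex{0,1,2} = 3
So g(6) = 3.
Build the Grundy sequence for pile C with g(k) = mex{g(k−s) : s ∈ {4, 5, 6, 7}, s ≤ k}:
k:     0  1  2  3  4  5  6  7  8  9 10 11 12 13 14
g(k):  0  0  0  0  1  1  1  1  2  2  2  0  0  0  0
So g(14) = 0.
By the Sprague-Grundy theorem, the Grundy value of a sum of independent games is the XOR of the component values.
Combined value = 3 XOR 3 XOR 0 = 0.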